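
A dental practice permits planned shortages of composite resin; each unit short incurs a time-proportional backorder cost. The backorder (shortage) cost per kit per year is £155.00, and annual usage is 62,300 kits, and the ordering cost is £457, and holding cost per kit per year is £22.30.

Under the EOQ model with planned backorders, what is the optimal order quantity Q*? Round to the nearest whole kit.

Basic EOQ = √(2·62,300·457/22.3) = 1,597.956
Backorder adjustment √((H+b)/b) = √((22.3+155)/155) = 1.0695
Q* = 1,597.956 × 1.0695 ≈ 1,709.04

1,709 kits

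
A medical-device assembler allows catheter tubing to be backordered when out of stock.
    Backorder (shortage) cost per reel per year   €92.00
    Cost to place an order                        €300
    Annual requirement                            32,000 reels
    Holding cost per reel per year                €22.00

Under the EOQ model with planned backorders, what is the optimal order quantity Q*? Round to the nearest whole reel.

1,040 reels

Q* = √(2DS/H) · √((H + b)/b)
   = √(2 × 32,000 × 300 / 22) · √((22 + 92) / 92)
   = 934.199 × 1.1132 ≈ 1,039.91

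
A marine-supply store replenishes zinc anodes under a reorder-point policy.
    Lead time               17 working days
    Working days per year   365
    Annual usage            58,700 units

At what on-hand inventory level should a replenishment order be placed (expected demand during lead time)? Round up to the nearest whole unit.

2,734 units

Daily demand d = 58,700 / 365 = 160.822 units/day
Demand during lead time = 160.822 × 17 = 2,733.97
Reorder point = 2,733.97 → round up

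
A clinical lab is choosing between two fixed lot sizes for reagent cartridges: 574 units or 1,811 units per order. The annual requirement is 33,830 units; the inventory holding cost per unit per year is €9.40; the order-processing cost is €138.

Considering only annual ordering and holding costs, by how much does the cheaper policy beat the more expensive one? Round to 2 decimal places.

€258.43

For each Q, cost = (D/Q)·S + (Q/2)·H.
TC(574) = (33,830/574)×138 + (574/2)×9.4 = €10,831.14
TC(1,811) = (33,830/1,811)×138 + (1,811/2)×9.4 = €11,089.58
Lots of 574 are cheaper by €258.43.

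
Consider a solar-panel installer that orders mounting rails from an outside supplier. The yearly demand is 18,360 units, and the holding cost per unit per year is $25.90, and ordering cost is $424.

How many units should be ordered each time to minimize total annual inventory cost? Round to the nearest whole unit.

Q* = √(2·D·S / H) = √(2·18,360·424 / 25.9) = √601,130.5 ≈ 775.33

775 units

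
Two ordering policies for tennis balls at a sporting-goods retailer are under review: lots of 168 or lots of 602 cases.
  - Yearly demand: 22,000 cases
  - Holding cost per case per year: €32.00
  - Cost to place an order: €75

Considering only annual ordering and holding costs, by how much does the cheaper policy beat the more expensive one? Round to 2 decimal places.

Annual cost at Q: ordering D·S/Q plus holding Q·H/2.
TC(168) = (22,000/168)×75 + (168/2)×32 = €12,509.43
TC(602) = (22,000/602)×75 + (602/2)×32 = €12,372.86
Lots of 602 are cheaper by €136.56.

€136.56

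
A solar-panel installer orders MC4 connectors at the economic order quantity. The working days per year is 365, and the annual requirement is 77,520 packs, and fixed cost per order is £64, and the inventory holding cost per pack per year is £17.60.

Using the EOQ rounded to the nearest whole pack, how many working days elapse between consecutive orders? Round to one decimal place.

EOQ = √(2DS/H) = √(2 × 77,520 × 64 / 17.6)
    = √(563,781.82) ≈ 750.85 → Q = 751 packs
Cycle time = (working days × Q)/D = (365 × 751) / 77,520 = 3.536 days

3.5 days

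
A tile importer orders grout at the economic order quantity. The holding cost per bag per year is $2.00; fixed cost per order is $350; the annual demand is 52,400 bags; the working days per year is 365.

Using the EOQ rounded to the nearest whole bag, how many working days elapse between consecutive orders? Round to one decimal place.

Q* = √(2·D·S / H) = √(2·52,400·350 / 2) = √18,340,000.0 ≈ 4,282.52 → Q = 4,283 bags
T = Q/D × 365 days = 4,283/52,400 × 365 = 29.834 days

29.8 days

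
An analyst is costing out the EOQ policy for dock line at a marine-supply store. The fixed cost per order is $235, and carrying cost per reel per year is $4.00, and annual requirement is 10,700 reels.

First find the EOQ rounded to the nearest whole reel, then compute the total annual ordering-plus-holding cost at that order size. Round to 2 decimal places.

$4,485.09

EOQ = √(2DS/H) = √(2 × 10,700 × 235 / 4)
    = √(1,257,250.00) ≈ 1,121.27 → Q = 1,121 reels
Ordering: D/Q × S = 10,700/1,121 × $235 = $2,243.09
Holding:  Q/2 × H = 1,121/2 × $4 = $2,242.00
Total = $2,243.09 + $2,242.00 = $4,485.09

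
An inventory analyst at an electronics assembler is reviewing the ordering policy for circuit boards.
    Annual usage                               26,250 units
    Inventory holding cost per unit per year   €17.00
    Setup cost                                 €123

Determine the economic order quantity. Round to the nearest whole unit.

Q* = √(2·D·S / H) = √(2·26,250·123 / 17) = √379,852.9 ≈ 616.32

616 units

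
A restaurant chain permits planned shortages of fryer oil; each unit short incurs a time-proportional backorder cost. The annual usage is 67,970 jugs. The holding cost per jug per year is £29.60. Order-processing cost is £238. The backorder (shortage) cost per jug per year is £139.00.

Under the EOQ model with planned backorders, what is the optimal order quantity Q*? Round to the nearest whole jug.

Basic EOQ = √(2·67,970·238/29.6) = 1,045.481
Backorder adjustment √((H+b)/b) = √((29.6+139)/139) = 1.1013
Q* = 1,045.481 × 1.1013 ≈ 1,151.43

1,151 jugs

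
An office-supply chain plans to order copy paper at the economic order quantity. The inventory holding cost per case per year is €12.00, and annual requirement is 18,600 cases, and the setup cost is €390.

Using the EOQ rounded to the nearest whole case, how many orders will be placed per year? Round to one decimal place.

Q* = √(2·D·S / H) = √(2·18,600·390 / 12) = √1,209,000.0 ≈ 1,099.55 → Q = 1,100
Orders per year = D/Q = 18,600 / 1,100 = 16.909

16.9 orders per year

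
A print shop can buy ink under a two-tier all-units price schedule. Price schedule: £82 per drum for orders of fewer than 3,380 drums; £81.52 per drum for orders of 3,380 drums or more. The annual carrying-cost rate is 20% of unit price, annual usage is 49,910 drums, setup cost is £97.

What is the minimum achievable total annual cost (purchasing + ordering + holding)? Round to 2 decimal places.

£4,097,649.29

H₁ = 20%×£82 = £16.4000;  H₂ = 20%×£81.52 = £16.3040
EOQ₁ = √(2×49,910×97/16.4000) = 768.37  (< 3,380, feasible at tier 1)
EOQ₂ = √(2×49,910×97/16.3040) = 770.63  (< 3,380 → use Q = 3,380 at tier-2 price)
TC(tier 1 (EOQ₁), Q≈768.4) = £4,105,221.34
TC(tier 2, Q≈3,380.0) = £4,097,649.29
Minimum at tier 2: £4,097,649.29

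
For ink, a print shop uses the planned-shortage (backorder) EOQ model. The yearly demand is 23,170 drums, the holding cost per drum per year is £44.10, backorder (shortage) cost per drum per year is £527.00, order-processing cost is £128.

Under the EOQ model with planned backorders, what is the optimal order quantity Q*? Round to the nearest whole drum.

Basic EOQ = √(2·23,170·128/44.1) = 366.745
Backorder adjustment √((H+b)/b) = √((44.1+527)/527) = 1.0410
Q* = 366.745 × 1.0410 ≈ 381.78

382 drums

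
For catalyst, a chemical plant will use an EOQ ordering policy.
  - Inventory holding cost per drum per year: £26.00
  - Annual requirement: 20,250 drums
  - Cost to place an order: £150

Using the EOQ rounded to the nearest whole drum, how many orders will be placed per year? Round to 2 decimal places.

41.93 orders per year

Q* = √(2·D·S / H) = √(2·20,250·150 / 26) = √233,653.8 ≈ 483.38 → Q = 483
Orders per year = D/Q = 20,250 / 483 = 41.925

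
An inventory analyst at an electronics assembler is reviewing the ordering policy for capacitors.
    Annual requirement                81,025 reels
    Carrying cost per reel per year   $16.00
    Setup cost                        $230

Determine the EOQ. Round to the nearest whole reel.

2DS/H = 2·81,025·230/16 = 2,329,468.75
EOQ = √2,329,468.75 ≈ 1,526.26

1,526 reels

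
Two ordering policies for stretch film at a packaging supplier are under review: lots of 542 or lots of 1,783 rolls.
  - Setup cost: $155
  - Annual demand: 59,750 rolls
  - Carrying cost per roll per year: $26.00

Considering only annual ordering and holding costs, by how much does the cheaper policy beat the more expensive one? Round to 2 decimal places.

For each Q, cost = (D/Q)·S + (Q/2)·H.
TC(542) = (59,750/542)×155 + (542/2)×26 = $24,133.18
TC(1,783) = (59,750/1,783)×155 + (1,783/2)×26 = $28,373.20
Cheaper: Q = 542.  Difference = $4,240.02

$4,240.02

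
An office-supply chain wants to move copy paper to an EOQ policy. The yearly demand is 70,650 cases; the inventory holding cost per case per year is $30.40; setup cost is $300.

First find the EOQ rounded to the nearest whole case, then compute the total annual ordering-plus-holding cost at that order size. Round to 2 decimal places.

$35,897.86

Optimal lot size Q* = (2 × 70,650 × $300 / $30.4)^½ ≈ 1,180.85 → Q = 1,181 cases
Orders/yr = 70,650/1,181 = 59.822; ordering cost = 59.822 × $300 = $17,946.66
Average inventory = 1,181/2 = 590.5; holding cost = 590.5 × $30.4 = $17,951.20
Total = $17,946.66 + $17,951.20 = $35,897.86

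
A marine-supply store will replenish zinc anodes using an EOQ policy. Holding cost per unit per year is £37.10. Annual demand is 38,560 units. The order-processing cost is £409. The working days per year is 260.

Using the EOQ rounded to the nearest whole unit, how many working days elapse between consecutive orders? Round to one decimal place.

6.2 days

EOQ = √(2DS/H) = √(2 × 38,560 × 409 / 37.1)
    = √(850,190.84) ≈ 922.06 → Q = 922 units
Days between orders = 260 / (D/Q) = 260 / 41.822 ≈ 6.217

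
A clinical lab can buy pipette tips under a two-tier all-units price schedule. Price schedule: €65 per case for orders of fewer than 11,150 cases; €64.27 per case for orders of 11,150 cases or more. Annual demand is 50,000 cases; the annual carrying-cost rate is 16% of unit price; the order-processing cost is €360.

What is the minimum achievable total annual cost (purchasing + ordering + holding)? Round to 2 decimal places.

H₁ = 16%×€65 = €10.4000;  H₂ = 16%×€64.27 = €10.2832
EOQ₁ = √(2×50,000×360/10.4000) = 1,860.52  (< 11,150, feasible at tier 1)
EOQ₂ = √(2×50,000×360/10.2832) = 1,871.06  (< 11,150 → use Q = 11,150 at tier-2 price)
TC(tier 1 (EOQ₁), Q≈1,860.5) = €3,269,349.42
TC(tier 2, Q≈11,150.0) = €3,272,443.19
Minimum at tier 1 (EOQ₁): €3,269,349.42

€3,269,349.42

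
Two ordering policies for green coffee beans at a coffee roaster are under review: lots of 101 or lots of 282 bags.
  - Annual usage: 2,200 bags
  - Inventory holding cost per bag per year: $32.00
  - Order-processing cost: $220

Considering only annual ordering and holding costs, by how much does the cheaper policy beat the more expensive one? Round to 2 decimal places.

$179.77

Annual cost at Q: ordering D·S/Q plus holding Q·H/2.
TC(101) = (2,200/101)×220 + (101/2)×32 = $6,408.08
TC(282) = (2,200/282)×220 + (282/2)×32 = $6,228.31
|ΔTC| = |$6,408.08 − $6,228.31| = $179.77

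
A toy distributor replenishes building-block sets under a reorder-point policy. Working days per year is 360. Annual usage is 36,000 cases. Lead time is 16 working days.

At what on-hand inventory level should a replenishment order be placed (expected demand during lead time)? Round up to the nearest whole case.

1,600 cases

Daily demand d = 36,000 / 360 = 100.000 cases/day
Demand during lead time = 100.000 × 16 = 1,600.00
Reorder point = 1,600.00 → round up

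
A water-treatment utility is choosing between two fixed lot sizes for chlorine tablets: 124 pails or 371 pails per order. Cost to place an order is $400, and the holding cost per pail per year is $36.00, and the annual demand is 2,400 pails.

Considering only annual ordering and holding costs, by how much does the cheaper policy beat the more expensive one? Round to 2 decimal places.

$708.33

TC(Q) = (D/Q)S + (Q/2)H
TC(124) = (2,400/124)×400 + (124/2)×36 = $9,973.94
TC(371) = (2,400/371)×400 + (371/2)×36 = $9,265.60
Cheaper: Q = 371.  Difference = $708.33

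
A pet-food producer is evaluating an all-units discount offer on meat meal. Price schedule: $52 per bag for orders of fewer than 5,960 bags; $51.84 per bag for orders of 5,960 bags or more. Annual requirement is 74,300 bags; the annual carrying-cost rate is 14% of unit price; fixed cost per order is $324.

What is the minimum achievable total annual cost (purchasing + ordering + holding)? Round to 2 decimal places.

H₁ = 14%×$52 = $7.2800;  H₂ = 14%×$51.84 = $7.2576
EOQ₁ = √(2×74,300×324/7.2800) = 2,571.68  (< 5,960, feasible at tier 1)
EOQ₂ = √(2×74,300×324/7.2576) = 2,575.64  (< 5,960 → use Q = 5,960 at tier-2 price)
TC(tier 1 (EOQ₁), Q≈2,571.7) = $3,882,321.80
TC(tier 2, Q≈5,960.0) = $3,877,378.78
Minimum at tier 2: $3,877,378.78

$3,877,378.78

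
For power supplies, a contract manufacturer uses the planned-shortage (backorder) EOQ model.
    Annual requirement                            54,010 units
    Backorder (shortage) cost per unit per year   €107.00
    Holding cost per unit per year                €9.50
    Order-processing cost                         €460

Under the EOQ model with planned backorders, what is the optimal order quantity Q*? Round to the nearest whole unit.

2,386 units

Basic EOQ = √(2·54,010·460/9.5) = 2,287.016
Backorder adjustment √((H+b)/b) = √((9.5+107)/107) = 1.0434
Q* = 2,287.016 × 1.0434 ≈ 2,386.38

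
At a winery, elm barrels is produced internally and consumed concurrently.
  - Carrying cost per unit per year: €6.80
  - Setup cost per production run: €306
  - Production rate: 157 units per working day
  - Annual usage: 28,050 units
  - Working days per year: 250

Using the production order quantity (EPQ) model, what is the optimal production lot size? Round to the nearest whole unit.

Daily demand d = 28,050/250 = 112.200; p = 157; 1 − d/p = 0.28535
EPQ = √(2DS / (H(1 − d/p)))
    = √(2 × 28,050 × 306 / (6.8 × 0.28535)) ≈ 2,974.39

2,974 units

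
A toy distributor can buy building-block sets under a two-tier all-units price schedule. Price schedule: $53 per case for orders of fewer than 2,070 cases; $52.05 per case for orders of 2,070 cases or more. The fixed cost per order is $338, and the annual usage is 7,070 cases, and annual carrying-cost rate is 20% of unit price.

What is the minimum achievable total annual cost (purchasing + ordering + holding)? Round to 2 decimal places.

H₁ = 20%×$53 = $10.6000;  H₂ = 20%×$52.05 = $10.4100
EOQ₁ = √(2×7,070×338/10.6000) = 671.48  (< 2,070, feasible at tier 1)
EOQ₂ = √(2×7,070×338/10.4100) = 677.58  (< 2,070 → use Q = 2,070 at tier-2 price)
TC(tier 1 (EOQ₁), Q≈671.5) = $381,827.64
TC(tier 2, Q≈2,070.0) = $379,922.28
Minimum at tier 2: $379,922.28

$379,922.28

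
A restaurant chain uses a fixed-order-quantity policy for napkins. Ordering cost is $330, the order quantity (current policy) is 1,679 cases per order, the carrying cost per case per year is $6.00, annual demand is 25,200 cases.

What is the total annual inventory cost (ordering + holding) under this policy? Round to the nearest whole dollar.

Annual ordering cost = (D/Q)·S = (25,200/1,679) × 330 = $4,952.95
Annual holding cost  = (Q/2)·H = (1,679/2) × 6 = $5,037.00
Total = $4,952.95 + $5,037.00 = $9,989.95

$9,990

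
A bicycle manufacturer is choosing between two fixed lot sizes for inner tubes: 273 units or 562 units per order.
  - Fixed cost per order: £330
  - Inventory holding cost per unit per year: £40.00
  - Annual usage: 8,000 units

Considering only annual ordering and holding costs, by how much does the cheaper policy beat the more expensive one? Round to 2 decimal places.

£807.18

TC(Q) = (D/Q)S + (Q/2)H
TC(273) = (8,000/273)×330 + (273/2)×40 = £15,130.33
TC(562) = (8,000/562)×330 + (562/2)×40 = £15,937.51
Cheaper: Q = 273.  Difference = £807.18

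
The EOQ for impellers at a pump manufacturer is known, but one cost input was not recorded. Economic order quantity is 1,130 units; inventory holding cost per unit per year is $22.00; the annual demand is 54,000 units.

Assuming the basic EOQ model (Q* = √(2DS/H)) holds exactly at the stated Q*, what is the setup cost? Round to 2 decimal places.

From Q* = √(2DS/H) ⇒ Q*² = 2DS/H.
S = Q²H / (2D) = 1,130² × 22 / (2 × 54,000) = 260.1093

$260.11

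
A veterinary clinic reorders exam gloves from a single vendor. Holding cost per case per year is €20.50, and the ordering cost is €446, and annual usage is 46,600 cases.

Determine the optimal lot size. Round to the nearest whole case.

1,424 cases

EOQ = √(2DS/H) = √(2 × 46,600 × 446 / 20.5)
    = √(2,027,668.29) ≈ 1,423.96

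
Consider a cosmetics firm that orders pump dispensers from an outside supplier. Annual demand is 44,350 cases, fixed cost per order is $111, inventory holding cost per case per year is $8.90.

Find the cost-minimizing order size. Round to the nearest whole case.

1,052 cases

2DS/H = 2·44,350·111/8.9 = 1,106,258.43
EOQ = √1,106,258.43 ≈ 1,051.79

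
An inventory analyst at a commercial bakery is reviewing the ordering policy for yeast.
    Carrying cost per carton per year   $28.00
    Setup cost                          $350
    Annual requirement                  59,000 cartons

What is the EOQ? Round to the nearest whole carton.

Q* = √(2·D·S / H) = √(2·59,000·350 / 28) = √1,475,000.0 ≈ 1,214.50

1,214 cartons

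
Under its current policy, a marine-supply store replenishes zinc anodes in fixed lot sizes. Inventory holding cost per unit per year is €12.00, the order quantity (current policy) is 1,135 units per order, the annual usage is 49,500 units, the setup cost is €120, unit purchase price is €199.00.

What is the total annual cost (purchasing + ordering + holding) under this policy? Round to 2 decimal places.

Annual ordering cost = (D/Q)·S = (49,500/1,135) × 120 = €5,233.48
Annual holding cost  = (Q/2)·H = (1,135/2) × 12 = €6,810.00
Purchase cost = D·C = 49,500 × 199 = €9,850,500.00
Total = €5,233.48 + €6,810.00 + €9,850,500.00 = €9,862,543.48

€9,862,543.48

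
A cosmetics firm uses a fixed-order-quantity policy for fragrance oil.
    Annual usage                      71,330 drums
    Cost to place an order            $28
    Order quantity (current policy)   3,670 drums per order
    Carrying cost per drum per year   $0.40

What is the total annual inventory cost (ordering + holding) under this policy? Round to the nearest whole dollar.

Ordering: D/Q × S = 71,330/3,670 × $28 = $544.21
Holding:  Q/2 × H = 3,670/2 × $0.4 = $734.00
Total = $544.21 + $734.00 = $1,278.21

$1,278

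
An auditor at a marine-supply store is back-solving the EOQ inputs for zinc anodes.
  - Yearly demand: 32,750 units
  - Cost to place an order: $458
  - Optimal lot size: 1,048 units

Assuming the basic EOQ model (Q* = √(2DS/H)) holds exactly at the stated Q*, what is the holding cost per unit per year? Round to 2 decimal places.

$27.31

From Q* = √(2DS/H) ⇒ Q*² = 2DS/H.
H = 2DS / Q² = 2 × 32,750 × 458 / 1,048² = 27.3139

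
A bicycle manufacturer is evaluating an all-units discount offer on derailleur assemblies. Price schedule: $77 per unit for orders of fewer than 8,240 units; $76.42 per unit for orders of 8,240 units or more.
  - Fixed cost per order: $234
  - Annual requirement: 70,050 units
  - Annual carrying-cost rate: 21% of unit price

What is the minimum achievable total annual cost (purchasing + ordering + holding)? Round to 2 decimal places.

$5,416,874.07

H₁ = 21%×$77 = $16.1700;  H₂ = 21%×$76.42 = $16.0482
EOQ₁ = √(2×70,050×234/16.1700) = 1,423.88  (< 8,240, feasible at tier 1)
EOQ₂ = √(2×70,050×234/16.0482) = 1,429.27  (< 8,240 → use Q = 8,240 at tier-2 price)
TC(tier 1 (EOQ₁), Q≈1,423.9) = $5,416,874.07
TC(tier 2, Q≈8,240.0) = $5,421,328.87
Minimum at tier 1 (EOQ₁): $5,416,874.07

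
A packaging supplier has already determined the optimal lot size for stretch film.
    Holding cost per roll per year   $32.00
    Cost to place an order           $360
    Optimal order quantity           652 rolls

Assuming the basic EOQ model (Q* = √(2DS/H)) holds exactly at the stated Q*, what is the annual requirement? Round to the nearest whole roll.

18,894 rolls per year

EOQ relation: Q² = 2DS/H, so rearrange for the unknown.
D = Q²H / (2S) = 652² × 32 / (2 × 360) = 18,893.51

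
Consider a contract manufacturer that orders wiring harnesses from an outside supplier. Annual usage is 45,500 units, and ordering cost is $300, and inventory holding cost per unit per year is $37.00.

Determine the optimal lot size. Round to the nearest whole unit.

Optimal lot size Q* = (2 × 45,500 × $300 / $37)^½ ≈ 858.97

859 units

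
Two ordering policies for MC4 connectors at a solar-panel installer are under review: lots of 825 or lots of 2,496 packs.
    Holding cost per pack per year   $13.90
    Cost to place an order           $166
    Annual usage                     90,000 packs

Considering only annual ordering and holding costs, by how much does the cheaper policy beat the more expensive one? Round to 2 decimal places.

$510.06

For each Q, cost = (D/Q)·S + (Q/2)·H.
TC(825) = (90,000/825)×166 + (825/2)×13.9 = $23,842.84
TC(2,496) = (90,000/2,496)×166 + (2,496/2)×13.9 = $23,332.78
Lots of 2,496 are cheaper by $510.06.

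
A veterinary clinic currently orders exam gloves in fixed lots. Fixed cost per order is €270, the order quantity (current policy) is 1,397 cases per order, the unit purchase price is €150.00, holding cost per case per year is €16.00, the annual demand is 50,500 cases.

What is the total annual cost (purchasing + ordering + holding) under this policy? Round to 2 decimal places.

Orders/yr = 50,500/1,397 = 36.149; ordering cost = 36.149 × €270 = €9,760.20
Average inventory = 1,397/2 = 698.5; holding cost = 698.5 × €16 = €11,176.00
Purchase cost = D·C = 50,500 × 150 = €7,575,000.00
Total = €9,760.20 + €11,176.00 + €7,575,000.00 = €7,595,936.20

€7,595,936.20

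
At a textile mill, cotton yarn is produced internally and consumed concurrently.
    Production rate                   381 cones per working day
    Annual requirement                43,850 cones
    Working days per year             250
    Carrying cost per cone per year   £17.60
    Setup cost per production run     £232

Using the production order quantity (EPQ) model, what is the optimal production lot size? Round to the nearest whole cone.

1,464 cones

Daily demand d = 43,850/250 = 175.400; p = 381; 1 − d/p = 0.53963
EPQ = √(2DS / (H(1 − d/p)))
    = √(2 × 43,850 × 232 / (17.6 × 0.53963)) ≈ 1,463.65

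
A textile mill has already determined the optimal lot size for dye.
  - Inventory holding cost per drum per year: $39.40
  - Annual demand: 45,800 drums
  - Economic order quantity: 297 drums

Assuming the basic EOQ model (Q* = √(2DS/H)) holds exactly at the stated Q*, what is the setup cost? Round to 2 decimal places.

Since Q* = (2DS/H)^½, squaring gives Q*²·H = 2DS.
S = Q²H / (2D) = 297² × 39.4 / (2 × 45,800) = 37.9414

$37.94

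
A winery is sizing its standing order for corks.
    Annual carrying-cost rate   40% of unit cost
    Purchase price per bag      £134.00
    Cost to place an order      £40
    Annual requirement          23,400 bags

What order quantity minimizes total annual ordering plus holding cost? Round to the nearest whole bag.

H = i·C = 0.4 × £134 = £53.6000 per bag-year
EOQ = √(2DS/H) = √(2 × 23,400 × 40 / 53.6)
    = √(34,925.37) ≈ 186.88

187 bags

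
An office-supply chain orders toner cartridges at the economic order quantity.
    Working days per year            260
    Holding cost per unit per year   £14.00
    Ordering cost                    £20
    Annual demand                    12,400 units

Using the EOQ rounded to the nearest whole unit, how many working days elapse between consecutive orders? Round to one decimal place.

Optimal lot size Q* = (2 × 12,400 × £20 / £14)^½ ≈ 188.22 → Q = 188 units
T = Q/D × 260 days = 188/12,400 × 260 = 3.942 days

3.9 days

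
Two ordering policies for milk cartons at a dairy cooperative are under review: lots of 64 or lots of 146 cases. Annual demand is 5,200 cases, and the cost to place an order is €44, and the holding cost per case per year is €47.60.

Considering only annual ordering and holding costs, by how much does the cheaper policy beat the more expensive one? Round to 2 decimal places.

For each Q, cost = (D/Q)·S + (Q/2)·H.
TC(64) = (5,200/64)×44 + (64/2)×47.6 = €5,098.20
TC(146) = (5,200/146)×44 + (146/2)×47.6 = €5,041.92
Cheaper: Q = 146.  Difference = €56.28

€56.28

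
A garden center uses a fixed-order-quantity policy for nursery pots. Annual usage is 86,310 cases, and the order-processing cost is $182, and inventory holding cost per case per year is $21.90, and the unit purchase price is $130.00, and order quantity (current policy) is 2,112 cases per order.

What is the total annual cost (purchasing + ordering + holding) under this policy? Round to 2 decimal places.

$11,250,864.10

Annual ordering cost = (D/Q)·S = (86,310/2,112) × 182 = $7,437.70
Annual holding cost  = (Q/2)·H = (2,112/2) × 21.9 = $23,126.40
Purchase cost = D·C = 86,310 × 130 = $11,220,300.00
Total = $7,437.70 + $23,126.40 + $11,220,300.00 = $11,250,864.10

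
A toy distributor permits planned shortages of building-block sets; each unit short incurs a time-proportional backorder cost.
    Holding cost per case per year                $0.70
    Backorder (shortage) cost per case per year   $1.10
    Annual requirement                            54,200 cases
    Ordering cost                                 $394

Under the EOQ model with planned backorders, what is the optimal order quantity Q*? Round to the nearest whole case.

9,992 cases

Basic EOQ = √(2·54,200·394/0.7) = 7,811.128
Backorder adjustment √((H+b)/b) = √((0.7+1.1)/1.1) = 1.2792
Q* = 7,811.128 × 1.2792 ≈ 9,992.03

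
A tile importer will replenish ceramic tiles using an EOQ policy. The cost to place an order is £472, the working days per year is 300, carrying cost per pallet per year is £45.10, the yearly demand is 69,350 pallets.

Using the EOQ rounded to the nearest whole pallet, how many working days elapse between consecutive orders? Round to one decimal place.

Q* = √(2·D·S / H) = √(2·69,350·472 / 45.1) = √1,451,583.1 ≈ 1,204.82 → Q = 1,205 pallets
Cycle time = (working days × Q)/D = (300 × 1,205) / 69,350 = 5.213 days

5.2 days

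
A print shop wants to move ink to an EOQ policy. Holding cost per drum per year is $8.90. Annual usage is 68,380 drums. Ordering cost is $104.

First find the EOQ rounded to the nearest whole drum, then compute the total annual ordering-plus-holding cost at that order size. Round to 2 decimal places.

$11,251.00

Q* = √(2·D·S / H) = √(2·68,380·104 / 8.9) = √1,598,094.4 ≈ 1,264.16 → Q = 1,264 drums
Ordering: D/Q × S = 68,380/1,264 × $104 = $5,626.20
Holding:  Q/2 × H = 1,264/2 × $8.9 = $5,624.80
Total = $5,626.20 + $5,624.80 = $11,251.00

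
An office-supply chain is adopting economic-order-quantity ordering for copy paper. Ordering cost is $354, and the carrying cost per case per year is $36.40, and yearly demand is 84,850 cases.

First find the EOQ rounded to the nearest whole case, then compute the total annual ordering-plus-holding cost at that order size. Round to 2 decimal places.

$46,762.02

Optimal lot size Q* = (2 × 84,850 × $354 / $36.4)^½ ≈ 1,284.67 → Q = 1,285 cases
Orders/yr = 84,850/1,285 = 66.031; ordering cost = 66.031 × $354 = $23,375.02
Average inventory = 1,285/2 = 642.5; holding cost = 642.5 × $36.4 = $23,387.00
Total = $23,375.02 + $23,387.00 = $46,762.02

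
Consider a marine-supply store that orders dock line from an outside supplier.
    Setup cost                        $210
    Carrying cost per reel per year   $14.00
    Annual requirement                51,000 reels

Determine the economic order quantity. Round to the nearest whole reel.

2DS/H = 2·51,000·210/14 = 1,530,000.00
EOQ = √1,530,000.00 ≈ 1,236.93

1,237 reels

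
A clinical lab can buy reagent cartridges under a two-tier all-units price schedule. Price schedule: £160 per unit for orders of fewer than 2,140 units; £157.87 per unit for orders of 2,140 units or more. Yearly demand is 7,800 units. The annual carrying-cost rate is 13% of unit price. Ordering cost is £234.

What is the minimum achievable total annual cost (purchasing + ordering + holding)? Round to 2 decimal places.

H₁ = 13%×£160 = £20.8000;  H₂ = 13%×£157.87 = £20.5231
EOQ₁ = √(2×7,800×234/20.8000) = 418.93  (< 2,140, feasible at tier 1)
EOQ₂ = √(2×7,800×234/20.5231) = 421.74  (< 2,140 → use Q = 2,140 at tier-2 price)
TC(tier 1 (EOQ₁), Q≈418.9) = £1,256,713.69
TC(tier 2, Q≈2,140.0) = £1,254,198.61
Minimum at tier 2: £1,254,198.61

£1,254,198.61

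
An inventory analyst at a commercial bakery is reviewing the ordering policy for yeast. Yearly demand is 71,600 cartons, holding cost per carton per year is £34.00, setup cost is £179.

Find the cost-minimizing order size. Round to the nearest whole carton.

868 cartons

Optimal lot size Q* = (2 × 71,600 × £179 / £34)^½ ≈ 868.28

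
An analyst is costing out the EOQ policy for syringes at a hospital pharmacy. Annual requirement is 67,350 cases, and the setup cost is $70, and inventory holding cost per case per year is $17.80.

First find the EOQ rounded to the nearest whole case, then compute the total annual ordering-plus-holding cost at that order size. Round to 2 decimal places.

Q* = √(2·D·S / H) = √(2·67,350·70 / 17.8) = √529,719.1 ≈ 727.82 → Q = 728 cases
Ordering: D/Q × S = 67,350/728 × $70 = $6,475.96
Holding:  Q/2 × H = 728/2 × $17.8 = $6,479.20
Total = $6,475.96 + $6,479.20 = $12,955.16

$12,955.16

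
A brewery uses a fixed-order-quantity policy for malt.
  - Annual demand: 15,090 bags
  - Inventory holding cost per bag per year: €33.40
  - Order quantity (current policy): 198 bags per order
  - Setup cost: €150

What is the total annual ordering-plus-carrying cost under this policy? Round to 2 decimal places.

Annual ordering cost = (D/Q)·S = (15,090/198) × 150 = €11,431.82
Annual holding cost  = (Q/2)·H = (198/2) × 33.4 = €3,306.60
Total = €11,431.82 + €3,306.60 = €14,738.42

€14,738.42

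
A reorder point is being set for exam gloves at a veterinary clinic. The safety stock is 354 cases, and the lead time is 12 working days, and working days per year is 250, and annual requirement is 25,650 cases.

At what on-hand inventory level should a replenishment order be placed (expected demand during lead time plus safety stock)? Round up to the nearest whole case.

1,586 cases

Daily demand d = 25,650 / 250 = 102.600 cases/day
Demand during lead time = 102.600 × 12 = 1,231.20
Reorder point = 1,231.20 + 354 = 1,585.20 → round up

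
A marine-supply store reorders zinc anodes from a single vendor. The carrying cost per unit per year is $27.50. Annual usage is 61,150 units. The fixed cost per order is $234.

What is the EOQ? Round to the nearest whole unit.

Q* = √(2·D·S / H) = √(2·61,150·234 / 27.5) = √1,040,661.8 ≈ 1,020.13

1,020 units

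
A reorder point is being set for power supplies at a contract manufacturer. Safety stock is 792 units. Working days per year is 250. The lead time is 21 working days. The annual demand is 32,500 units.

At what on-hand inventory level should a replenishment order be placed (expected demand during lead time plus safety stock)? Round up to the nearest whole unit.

Daily demand d = 32,500 / 250 = 130.000 units/day
Demand during lead time = 130.000 × 21 = 2,730.00
Reorder point = 2,730.00 + 792 = 3,522.00 → round up

3,522 units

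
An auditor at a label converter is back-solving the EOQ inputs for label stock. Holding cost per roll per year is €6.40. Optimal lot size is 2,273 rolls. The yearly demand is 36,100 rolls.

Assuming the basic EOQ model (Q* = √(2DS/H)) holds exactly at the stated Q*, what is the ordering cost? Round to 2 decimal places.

€457.97

Since Q* = (2DS/H)^½, squaring gives Q*²·H = 2DS.
S = Q²H / (2D) = 2,273² × 6.4 / (2 × 36,100) = 457.9749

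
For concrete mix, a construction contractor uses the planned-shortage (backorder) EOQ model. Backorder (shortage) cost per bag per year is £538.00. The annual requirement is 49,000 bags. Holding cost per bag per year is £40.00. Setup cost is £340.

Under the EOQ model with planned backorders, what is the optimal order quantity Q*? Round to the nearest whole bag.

Basic EOQ = √(2·49,000·340/40) = 912.688
Backorder adjustment √((H+b)/b) = √((40+538)/538) = 1.0365
Q* = 912.688 × 1.0365 ≈ 946.01

946 bags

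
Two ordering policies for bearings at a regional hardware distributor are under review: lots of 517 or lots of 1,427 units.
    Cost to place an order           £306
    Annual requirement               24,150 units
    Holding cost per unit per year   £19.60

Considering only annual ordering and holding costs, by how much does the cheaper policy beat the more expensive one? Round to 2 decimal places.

£197.18

TC(Q) = (D/Q)S + (Q/2)H
TC(517) = (24,150/517)×306 + (517/2)×19.6 = £19,360.41
TC(1,427) = (24,150/1,427)×306 + (1,427/2)×19.6 = £19,163.23
Cheaper: Q = 1,427.  Difference = £197.18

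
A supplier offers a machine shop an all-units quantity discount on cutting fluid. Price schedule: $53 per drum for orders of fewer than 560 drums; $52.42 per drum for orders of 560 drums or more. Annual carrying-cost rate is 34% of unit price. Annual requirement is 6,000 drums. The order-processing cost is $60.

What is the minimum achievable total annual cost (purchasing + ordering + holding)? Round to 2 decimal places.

$320,153.24

H₁ = 34%×$53 = $18.0200;  H₂ = 34%×$52.42 = $17.8228
EOQ₁ = √(2×6,000×60/18.0200) = 199.89  (< 560, feasible at tier 1)
EOQ₂ = √(2×6,000×60/17.8228) = 200.99  (< 560 → use Q = 560 at tier-2 price)
TC(tier 1 (EOQ₁), Q≈199.9) = $321,602.00
TC(tier 2, Q≈560.0) = $320,153.24
Minimum at tier 2: $320,153.24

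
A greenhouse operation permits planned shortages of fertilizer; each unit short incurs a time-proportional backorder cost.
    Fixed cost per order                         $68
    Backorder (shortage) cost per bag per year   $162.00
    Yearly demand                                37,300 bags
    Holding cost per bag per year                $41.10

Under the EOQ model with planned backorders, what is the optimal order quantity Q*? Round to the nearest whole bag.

393 bags

Q* = √(2DS/H) · √((H + b)/b)
   = √(2 × 37,300 × 68 / 41.1) · √((41.1 + 162) / 162)
   = 351.320 × 1.1197 ≈ 393.37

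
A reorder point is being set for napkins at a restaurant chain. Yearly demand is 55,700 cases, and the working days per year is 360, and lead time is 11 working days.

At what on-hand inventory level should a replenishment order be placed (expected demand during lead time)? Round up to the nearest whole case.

1,702 cases

Daily demand d = 55,700 / 360 = 154.722 cases/day
Demand during lead time = 154.722 × 11 = 1,701.94
Reorder point = 1,701.94 → round up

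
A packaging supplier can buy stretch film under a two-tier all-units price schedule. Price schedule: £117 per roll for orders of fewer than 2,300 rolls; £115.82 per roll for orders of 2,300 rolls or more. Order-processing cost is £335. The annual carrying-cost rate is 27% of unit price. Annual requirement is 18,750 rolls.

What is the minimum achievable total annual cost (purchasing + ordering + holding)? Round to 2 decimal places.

£2,210,318.09

H₁ = 27%×£117 = £31.5900;  H₂ = 27%×£115.82 = £31.2714
EOQ₁ = √(2×18,750×335/31.5900) = 630.61  (< 2,300, feasible at tier 1)
EOQ₂ = √(2×18,750×335/31.2714) = 633.82  (< 2,300 → use Q = 2,300 at tier-2 price)
TC(tier 1 (EOQ₁), Q≈630.6) = £2,213,671.08
TC(tier 2, Q≈2,300.0) = £2,210,318.09
Minimum at tier 2: £2,210,318.09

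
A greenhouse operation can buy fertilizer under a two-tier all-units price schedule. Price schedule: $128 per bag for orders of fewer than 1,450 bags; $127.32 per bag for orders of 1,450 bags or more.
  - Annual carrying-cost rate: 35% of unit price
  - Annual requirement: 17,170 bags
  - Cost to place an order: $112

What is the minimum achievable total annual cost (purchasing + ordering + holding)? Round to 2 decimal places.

$2,210,886.48

H₁ = 35%×$128 = $44.8000;  H₂ = 35%×$127.32 = $44.5620
EOQ₁ = √(2×17,170×112/44.8000) = 293.00  (< 1,450, feasible at tier 1)
EOQ₂ = √(2×17,170×112/44.5620) = 293.78  (< 1,450 → use Q = 1,450 at tier-2 price)
TC(tier 1 (EOQ₁), Q≈293.0) = $2,210,886.48
TC(tier 2, Q≈1,450.0) = $2,219,718.08
Minimum at tier 1 (EOQ₁): $2,210,886.48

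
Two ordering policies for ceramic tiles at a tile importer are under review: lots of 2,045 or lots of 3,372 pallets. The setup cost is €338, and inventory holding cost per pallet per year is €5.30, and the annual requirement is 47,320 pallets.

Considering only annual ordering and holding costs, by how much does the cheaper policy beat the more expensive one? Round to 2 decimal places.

€438.67

TC(Q) = (D/Q)S + (Q/2)H
TC(2,045) = (47,320/2,045)×338 + (2,045/2)×5.3 = €13,240.36
TC(3,372) = (47,320/3,372)×338 + (3,372/2)×5.3 = €13,679.03
Lots of 2,045 are cheaper by €438.67.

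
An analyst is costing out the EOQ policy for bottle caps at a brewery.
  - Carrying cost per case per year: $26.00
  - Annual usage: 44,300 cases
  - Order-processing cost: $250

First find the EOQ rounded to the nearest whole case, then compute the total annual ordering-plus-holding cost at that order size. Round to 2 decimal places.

Optimal lot size Q* = (2 × 44,300 × $250 / $26)^½ ≈ 923.00 → Q = 923 cases
Orders/yr = 44,300/923 = 47.996; ordering cost = 47.996 × $250 = $11,998.92
Average inventory = 923/2 = 461.5; holding cost = 461.5 × $26 = $11,999.00
Total = $11,998.92 + $11,999.00 = $23,997.92

$23,997.92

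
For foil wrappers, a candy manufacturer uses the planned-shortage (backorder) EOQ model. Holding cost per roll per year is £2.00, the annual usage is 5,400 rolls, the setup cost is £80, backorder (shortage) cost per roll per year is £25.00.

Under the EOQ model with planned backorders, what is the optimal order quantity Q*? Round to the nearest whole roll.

Basic EOQ = √(2·5,400·80/2) = 657.267
Backorder adjustment √((H+b)/b) = √((2+25)/25) = 1.0392
Q* = 657.267 × 1.0392 ≈ 683.05

683 rolls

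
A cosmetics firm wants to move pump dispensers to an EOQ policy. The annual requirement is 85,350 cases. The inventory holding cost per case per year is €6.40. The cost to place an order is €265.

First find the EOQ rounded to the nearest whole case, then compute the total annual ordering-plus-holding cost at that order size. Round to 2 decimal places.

2DS/H = 2·85,350·265/6.4 = 7,068,046.88
EOQ = √7,068,046.88 ≈ 2,658.58 → Q = 2,659 cases
Ordering: D/Q × S = 85,350/2,659 × €265 = €8,506.11
Holding:  Q/2 × H = 2,659/2 × €6.4 = €8,508.80
Total = €8,506.11 + €8,508.80 = €17,014.91

€17,014.91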